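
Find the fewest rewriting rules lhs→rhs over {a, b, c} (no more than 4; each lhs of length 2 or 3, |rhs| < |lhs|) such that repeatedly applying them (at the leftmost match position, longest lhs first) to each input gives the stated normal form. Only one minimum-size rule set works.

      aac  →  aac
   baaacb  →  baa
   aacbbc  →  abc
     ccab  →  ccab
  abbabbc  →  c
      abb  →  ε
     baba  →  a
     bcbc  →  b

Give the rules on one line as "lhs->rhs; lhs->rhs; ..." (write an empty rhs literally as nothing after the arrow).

abb->; acb->; bab->; cbc->

  | aac
  | baaacb => baa
  | aacbbc => abc
  | ccab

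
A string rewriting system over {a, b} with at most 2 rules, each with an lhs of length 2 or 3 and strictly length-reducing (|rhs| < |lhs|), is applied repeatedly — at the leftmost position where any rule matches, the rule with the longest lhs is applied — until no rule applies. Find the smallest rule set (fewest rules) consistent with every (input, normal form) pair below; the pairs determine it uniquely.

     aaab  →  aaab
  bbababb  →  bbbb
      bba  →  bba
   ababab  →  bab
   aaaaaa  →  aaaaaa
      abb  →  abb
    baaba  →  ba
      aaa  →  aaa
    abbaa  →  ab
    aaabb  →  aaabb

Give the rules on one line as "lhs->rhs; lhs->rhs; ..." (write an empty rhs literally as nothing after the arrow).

  | aaab
  | bbababb => bbbb
  | bba
  | ababab => bab

aba->; baa->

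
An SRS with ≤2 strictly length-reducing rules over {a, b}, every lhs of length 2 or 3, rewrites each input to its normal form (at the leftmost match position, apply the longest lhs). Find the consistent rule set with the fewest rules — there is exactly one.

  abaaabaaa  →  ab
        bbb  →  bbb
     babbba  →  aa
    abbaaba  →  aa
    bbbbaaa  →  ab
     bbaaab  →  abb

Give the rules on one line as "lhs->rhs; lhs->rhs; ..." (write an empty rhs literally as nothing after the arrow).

aaa->ab; ba->a

  | abaaabaaa => aaaabaaa => ababaaa => aabaaa => aaaaa => abaa => aaa => ab
  | bbb
  | babbba => abbba => abba => aba => aa
  | abbaaba => abaaba => aaaba => abba => aba => aa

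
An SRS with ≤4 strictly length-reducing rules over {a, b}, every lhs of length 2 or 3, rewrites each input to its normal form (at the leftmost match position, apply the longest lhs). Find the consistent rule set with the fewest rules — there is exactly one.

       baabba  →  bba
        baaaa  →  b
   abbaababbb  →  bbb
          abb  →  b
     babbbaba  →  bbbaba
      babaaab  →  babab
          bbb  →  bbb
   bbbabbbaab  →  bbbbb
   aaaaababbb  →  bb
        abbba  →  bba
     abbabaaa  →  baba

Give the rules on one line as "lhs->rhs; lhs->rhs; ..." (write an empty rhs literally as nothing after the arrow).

aa->; aab->; abb->b

  | baabba => bba
  | baaaa => baa => b
  | abbaababbb => baababbb => babbb => bbb
  | abb => b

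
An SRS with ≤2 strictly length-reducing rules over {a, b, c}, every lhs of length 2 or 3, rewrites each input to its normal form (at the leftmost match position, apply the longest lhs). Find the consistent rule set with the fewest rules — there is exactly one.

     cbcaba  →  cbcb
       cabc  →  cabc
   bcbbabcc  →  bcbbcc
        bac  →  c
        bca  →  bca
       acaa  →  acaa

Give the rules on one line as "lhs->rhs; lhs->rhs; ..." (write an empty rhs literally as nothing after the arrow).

aba->b; ba->

  | cbcaba => cbcb
  | cabc
  | bcbbabcc => bcbbcc
  | bac => c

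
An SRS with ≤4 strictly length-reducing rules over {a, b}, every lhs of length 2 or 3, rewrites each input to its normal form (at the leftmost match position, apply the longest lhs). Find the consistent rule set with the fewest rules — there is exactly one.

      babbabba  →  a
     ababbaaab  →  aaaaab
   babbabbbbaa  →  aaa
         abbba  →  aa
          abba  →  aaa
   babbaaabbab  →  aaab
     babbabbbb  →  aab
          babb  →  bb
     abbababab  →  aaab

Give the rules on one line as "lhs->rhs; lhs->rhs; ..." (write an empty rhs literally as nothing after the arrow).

abb->aa; ba->; bbb->ab

  | babbabba => bbabba => bbba => aba => a
  | ababbaaab => abbaaab => aaaaab
  | babbabbbbaa => bbabbbbaa => bbbbbaa => abbbaa => aabaa => aaa
  | abbba => aaba => aa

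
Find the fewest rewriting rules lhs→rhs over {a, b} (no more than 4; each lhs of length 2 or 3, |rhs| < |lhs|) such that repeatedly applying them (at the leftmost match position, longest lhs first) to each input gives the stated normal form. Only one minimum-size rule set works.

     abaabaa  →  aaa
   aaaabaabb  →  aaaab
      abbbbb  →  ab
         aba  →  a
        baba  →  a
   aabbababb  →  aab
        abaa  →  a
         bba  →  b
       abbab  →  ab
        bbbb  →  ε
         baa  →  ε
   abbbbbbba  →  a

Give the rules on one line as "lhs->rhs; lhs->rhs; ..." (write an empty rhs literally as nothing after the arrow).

  | abaabaa => ababaa => aaa
  | aaaabaabb => aaaababb => aaaab
  | abbbbb => ababb => ab
  | aba => a

ba->; baa->ba; bab->; bbb->ba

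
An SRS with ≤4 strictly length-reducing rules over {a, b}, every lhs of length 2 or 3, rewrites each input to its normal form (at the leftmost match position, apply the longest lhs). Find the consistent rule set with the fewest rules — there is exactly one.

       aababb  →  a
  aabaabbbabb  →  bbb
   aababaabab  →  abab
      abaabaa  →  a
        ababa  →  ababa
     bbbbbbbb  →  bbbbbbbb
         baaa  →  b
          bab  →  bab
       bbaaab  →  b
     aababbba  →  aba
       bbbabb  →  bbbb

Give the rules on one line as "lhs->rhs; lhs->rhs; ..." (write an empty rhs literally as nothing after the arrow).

aa->b; aab->; abb->a; bba->b

  | aababb => abb => a
  | aabaabbbabb => aabbbabb => bbabb => bbb
  | aababaabab => abaabab => abab
  | abaabaa => abaa => abb => a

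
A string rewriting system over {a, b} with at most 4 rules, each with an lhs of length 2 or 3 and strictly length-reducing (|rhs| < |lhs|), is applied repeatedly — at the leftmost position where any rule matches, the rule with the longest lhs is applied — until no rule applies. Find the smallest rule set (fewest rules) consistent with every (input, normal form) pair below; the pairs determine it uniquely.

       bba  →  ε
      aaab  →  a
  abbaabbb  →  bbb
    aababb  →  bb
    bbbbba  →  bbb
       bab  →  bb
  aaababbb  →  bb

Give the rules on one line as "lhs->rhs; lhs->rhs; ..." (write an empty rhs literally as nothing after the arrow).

  | bba => ε
  | aaab => a
  | abbaabbb => bbaabbb => abbb => bbb
  | aababb => abb => bb

aab->; ab->b; bba->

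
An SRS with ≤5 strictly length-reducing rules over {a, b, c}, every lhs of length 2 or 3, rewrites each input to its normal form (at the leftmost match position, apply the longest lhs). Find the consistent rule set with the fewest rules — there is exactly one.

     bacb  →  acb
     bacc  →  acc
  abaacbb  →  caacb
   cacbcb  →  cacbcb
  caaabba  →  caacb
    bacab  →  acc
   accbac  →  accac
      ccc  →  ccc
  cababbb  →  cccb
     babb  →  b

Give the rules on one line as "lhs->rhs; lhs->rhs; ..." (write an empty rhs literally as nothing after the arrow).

  | bacb => acb
  | bacc => acc
  | abaacbb => caacbb => caacb
  | cacbcb

ab->c; ba->b; bac->ac; bb->b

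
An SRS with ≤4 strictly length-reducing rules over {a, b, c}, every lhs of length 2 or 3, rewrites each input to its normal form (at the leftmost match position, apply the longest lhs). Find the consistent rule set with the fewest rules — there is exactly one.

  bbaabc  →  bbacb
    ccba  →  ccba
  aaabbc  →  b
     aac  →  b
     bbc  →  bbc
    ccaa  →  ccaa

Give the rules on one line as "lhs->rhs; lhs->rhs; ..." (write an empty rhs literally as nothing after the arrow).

aac->b; abb->; abc->cb

  | bbaabc => bbacb
  | ccba
  | aaabbc => aac => b
  | aac => b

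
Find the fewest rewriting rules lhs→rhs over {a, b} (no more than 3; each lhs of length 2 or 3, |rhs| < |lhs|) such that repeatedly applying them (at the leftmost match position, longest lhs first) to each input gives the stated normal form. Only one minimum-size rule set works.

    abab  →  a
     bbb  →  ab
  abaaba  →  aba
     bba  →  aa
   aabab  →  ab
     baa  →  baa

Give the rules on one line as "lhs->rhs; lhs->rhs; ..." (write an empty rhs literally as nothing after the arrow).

  | abab => a
  | bbb => ab
  | abaaba => aba
  | bba => aa

aab->; bab->; bb->a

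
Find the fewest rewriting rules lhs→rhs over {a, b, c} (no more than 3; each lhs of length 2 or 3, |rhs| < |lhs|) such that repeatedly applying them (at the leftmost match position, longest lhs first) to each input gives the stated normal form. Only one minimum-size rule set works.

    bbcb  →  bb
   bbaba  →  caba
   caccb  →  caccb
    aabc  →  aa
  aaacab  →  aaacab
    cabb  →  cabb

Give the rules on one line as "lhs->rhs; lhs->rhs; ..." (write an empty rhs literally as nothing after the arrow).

bba->ca; bc->

  | bbcb => bb
  | bbaba => caba
  | caccb
  | aabc => aa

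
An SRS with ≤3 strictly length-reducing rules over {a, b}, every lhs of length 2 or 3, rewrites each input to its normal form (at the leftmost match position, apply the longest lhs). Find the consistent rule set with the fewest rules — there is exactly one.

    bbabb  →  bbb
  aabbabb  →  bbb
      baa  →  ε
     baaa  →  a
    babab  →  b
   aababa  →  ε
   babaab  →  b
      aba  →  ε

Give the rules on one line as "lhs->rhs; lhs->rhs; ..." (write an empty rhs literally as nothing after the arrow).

ab->b; ba->; baa->

  | bbabb => bbb
  | aabbabb => abbabb => bbabb => bbb
  | baa => ε
  | baaa => a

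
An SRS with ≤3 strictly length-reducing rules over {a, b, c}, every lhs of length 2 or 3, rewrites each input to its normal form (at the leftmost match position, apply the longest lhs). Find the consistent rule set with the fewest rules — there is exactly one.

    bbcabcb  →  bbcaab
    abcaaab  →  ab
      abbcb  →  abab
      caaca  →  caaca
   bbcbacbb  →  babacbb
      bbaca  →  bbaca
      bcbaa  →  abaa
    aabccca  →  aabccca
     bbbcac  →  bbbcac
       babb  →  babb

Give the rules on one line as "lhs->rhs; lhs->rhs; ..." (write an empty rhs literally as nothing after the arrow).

aaa->bc; bcb->ab

  | bbcabcb => bbcaab
  | abcaaab => abcbcb => aabcb => aaab => bcb => ab
  | abbcb => abab
  | caaca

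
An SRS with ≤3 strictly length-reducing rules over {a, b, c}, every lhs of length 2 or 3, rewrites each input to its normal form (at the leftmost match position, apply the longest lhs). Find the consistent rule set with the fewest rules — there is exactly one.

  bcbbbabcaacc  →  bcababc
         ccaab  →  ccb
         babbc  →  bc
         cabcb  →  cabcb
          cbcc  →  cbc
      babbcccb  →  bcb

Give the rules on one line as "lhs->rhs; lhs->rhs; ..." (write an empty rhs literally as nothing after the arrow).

aa->; bb->a; bcc->bc

  | bcbbbabcaacc => bcababcaacc => bcababccc => bcababcc => bcababc
  | ccaab => ccb
  | babbc => baac => bc
  | cabcb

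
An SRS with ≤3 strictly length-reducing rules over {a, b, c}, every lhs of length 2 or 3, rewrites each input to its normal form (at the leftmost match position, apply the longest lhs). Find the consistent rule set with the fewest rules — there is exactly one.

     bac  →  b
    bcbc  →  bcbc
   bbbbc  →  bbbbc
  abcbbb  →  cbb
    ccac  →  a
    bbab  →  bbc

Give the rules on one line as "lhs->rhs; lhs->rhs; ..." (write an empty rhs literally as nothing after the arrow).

ab->c; ac->; cc->a

  | bac => b
  | bcbc
  | bbbbc
  | abcbbb => ccbbb => abbb => cbb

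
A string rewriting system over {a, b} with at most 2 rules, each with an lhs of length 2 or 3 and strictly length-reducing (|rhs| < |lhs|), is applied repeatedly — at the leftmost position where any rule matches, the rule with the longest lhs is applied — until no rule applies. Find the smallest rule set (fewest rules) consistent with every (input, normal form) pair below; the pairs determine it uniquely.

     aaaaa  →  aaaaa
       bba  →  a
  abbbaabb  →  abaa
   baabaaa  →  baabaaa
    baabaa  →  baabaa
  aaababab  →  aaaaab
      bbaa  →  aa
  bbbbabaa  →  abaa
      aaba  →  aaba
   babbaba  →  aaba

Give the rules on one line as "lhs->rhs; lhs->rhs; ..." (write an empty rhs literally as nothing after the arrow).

bab->ab; bb->

  | aaaaa
  | bba => a
  | abbbaabb => abaabb => abaa
  | baabaaa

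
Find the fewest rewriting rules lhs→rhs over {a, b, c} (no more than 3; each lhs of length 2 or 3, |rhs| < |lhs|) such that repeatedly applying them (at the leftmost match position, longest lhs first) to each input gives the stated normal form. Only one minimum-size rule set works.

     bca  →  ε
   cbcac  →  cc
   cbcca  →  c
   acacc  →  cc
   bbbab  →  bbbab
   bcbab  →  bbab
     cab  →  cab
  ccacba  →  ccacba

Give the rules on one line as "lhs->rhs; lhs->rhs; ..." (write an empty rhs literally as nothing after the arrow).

  | bca => ε
  | cbcac => cc
  | cbcca => cbca => c
  | acacc => cc

aca->; bc->b; bca->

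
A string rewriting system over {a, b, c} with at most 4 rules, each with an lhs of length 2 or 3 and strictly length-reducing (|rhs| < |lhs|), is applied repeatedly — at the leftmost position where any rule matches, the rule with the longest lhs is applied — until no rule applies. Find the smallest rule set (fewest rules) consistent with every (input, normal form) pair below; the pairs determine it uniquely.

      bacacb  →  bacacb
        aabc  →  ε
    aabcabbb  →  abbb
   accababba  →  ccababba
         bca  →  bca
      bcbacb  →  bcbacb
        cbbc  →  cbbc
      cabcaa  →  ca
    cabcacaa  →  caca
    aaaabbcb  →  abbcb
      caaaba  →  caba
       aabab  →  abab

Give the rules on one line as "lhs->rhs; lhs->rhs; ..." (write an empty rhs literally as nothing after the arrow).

aa->a; abc->; acc->cc

  | bacacb
  | aabc => abc => ε
  | aabcabbb => abcabbb => abbb
  | accababba => ccababba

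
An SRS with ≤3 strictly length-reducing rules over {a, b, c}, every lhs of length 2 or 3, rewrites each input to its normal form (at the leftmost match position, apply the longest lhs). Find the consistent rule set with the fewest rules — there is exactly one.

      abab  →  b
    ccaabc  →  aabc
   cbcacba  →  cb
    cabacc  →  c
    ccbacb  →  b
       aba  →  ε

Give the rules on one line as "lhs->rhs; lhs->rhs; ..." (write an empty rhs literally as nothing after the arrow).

ac->; ba->c; cc->

  | abab => acb => b
  | ccaabc => aabc
  | cbcacba => cbcba => cbcc => cb
  | cabacc => caccc => ccc => c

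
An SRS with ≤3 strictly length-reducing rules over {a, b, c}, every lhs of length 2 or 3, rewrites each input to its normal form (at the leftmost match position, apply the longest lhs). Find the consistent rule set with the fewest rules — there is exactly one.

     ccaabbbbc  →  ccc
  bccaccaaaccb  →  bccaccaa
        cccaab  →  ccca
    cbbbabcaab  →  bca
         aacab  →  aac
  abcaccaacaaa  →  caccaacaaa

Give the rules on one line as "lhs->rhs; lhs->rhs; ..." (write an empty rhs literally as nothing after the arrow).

ab->; cb->b; cbb->c

  | ccaabbbbc => ccabbbc => ccbbc => ccc
  | bccaccaaaccb => bccaccaaacb => bccaccaaab => bccaccaa
  | cccaab => ccca
  | cbbbabcaab => cbabcaab => babcaab => bcaab => bca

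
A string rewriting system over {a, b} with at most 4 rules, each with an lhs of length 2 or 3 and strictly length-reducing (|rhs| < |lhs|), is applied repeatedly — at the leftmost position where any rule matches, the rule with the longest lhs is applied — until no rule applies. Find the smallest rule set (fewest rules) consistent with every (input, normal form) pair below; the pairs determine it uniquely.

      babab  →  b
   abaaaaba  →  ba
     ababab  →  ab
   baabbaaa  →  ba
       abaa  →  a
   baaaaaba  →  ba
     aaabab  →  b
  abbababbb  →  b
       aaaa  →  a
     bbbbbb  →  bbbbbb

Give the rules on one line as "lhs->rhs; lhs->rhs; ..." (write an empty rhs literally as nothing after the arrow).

aaa->; abb->; baa->; bab->b

  | babab => bab => b
  | abaaaaba => aaaba => ba
  | ababab => abab => ab
  | baabbaaa => bbaaa => ba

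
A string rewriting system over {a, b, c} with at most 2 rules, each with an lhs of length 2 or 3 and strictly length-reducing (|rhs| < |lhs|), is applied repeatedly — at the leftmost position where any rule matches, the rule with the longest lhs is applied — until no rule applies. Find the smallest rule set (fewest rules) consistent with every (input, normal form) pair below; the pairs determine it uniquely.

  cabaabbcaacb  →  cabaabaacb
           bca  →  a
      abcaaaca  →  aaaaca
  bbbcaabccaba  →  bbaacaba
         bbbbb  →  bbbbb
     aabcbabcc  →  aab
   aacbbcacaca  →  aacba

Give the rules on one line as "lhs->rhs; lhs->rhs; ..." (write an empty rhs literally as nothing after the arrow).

bac->b; bc->

  | cabaabbcaacb => cabaabaacb
  | bca => a
  | abcaaaca => aaaaca
  | bbbcaabccaba => bbaabccaba => bbaacaba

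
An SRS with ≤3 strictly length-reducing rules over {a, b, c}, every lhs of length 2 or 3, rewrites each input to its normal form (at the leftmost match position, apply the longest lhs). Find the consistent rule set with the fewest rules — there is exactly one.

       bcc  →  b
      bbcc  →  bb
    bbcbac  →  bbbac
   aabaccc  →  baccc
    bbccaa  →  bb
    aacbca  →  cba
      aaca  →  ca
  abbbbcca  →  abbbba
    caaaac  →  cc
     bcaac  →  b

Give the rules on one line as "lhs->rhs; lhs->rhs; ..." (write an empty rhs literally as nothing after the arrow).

aa->; bc->b

  | bcc => bc => b
  | bbcc => bbc => bb
  | bbcbac => bbbac
  | aabaccc => baccc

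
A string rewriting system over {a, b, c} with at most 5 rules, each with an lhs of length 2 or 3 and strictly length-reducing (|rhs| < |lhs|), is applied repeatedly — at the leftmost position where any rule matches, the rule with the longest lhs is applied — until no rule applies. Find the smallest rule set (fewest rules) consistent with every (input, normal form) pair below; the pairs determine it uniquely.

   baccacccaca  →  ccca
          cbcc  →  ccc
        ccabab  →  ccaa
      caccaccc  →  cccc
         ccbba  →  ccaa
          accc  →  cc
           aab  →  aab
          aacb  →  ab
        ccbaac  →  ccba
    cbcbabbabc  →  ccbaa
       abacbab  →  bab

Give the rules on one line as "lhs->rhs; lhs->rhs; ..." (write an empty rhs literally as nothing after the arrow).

aba->ab; ac->; bb->a; bc->c

  | baccacccaca => bcacccaca => cacccaca => cccaca => ccca
  | cbcc => ccc
  | ccabab => ccabb => ccaa
  | caccaccc => ccaccc => cccc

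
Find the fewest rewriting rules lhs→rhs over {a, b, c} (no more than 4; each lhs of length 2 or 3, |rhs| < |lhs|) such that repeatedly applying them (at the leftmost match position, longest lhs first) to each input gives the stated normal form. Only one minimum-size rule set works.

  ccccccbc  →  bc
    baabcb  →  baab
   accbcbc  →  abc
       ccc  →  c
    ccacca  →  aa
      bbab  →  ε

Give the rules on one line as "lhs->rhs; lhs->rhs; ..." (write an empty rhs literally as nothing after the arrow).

bba->c; cb->; cc->

  | ccccccbc => ccccbc => ccbc => bc
  | baabcb => baab
  | accbcbc => abcbc => abc
  | ccc => c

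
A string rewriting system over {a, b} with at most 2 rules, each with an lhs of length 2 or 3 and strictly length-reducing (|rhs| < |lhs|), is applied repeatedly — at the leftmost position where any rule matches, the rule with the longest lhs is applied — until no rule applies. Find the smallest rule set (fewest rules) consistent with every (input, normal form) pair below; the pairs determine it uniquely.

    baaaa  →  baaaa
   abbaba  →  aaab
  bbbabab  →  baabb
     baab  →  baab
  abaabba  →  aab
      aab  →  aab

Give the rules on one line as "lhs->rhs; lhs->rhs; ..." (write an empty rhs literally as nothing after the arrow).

aba->; bba->ab

  | baaaa
  | abbaba => aabba => aaab
  | bbbabab => babbab => baabb
  | baab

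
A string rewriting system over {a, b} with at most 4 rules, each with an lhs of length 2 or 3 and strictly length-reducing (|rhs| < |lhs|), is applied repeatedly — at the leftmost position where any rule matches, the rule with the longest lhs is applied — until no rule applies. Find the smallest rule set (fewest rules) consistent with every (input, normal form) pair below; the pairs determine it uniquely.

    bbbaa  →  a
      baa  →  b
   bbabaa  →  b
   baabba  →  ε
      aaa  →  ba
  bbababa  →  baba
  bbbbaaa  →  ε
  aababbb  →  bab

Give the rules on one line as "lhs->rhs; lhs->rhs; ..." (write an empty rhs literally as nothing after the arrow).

aa->; aaa->ba; bb->b; bba->

  | bbbaa => bbaa => a
  | baa => b
  | bbabaa => baa => b
  | baabba => bbba => bba => ε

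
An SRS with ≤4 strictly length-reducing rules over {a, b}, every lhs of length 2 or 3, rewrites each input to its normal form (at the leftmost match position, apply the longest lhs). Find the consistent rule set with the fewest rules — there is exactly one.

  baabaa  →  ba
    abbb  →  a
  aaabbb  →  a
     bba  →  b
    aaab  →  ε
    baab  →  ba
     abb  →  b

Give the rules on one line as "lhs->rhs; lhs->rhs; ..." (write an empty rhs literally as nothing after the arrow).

aaa->a; ab->; bb->a; bba->b

  | baabaa => baaa => ba
  | abbb => bb => a
  | aaabbb => abbb => bb => a
  | bba => b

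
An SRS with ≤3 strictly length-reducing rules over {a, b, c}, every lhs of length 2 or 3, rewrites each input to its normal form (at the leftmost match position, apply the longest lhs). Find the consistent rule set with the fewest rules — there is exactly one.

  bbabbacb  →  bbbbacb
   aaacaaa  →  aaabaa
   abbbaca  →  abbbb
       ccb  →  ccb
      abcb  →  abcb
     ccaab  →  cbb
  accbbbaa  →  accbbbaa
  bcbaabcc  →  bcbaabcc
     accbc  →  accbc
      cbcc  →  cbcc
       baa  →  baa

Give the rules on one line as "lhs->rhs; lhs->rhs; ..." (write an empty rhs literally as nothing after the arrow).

  | bbabbacb => bbbbacb
  | aaacaaa => aaabaa
  | abbbaca => abbbab => abbbb
  | ccb

bab->bb; ca->b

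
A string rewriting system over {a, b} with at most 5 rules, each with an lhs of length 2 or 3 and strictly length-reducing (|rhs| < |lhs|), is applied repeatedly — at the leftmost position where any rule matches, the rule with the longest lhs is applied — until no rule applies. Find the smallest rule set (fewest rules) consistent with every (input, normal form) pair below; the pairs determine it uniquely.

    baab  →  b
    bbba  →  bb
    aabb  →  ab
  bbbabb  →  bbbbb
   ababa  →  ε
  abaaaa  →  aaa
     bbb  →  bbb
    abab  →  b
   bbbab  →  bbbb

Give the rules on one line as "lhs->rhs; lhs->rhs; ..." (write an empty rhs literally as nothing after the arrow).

abb->b; ba->; baa->; bab->bb

  | baab => b
  | bbba => bb
  | aabb => ab
  | bbbabb => bbbbb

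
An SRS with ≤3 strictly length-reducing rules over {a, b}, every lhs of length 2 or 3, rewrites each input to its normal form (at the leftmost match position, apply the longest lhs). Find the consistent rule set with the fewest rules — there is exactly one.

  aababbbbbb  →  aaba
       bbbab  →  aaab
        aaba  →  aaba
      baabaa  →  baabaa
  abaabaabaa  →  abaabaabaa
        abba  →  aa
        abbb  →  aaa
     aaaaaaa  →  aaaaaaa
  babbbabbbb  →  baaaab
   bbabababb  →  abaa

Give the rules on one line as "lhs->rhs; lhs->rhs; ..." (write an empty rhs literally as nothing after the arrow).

  | aababbbbbb => aababbbbb => aababbbb => aababbb => aababb => aabab => aaba
  | bbbab => aaab
  | aaba
  | baabaa

bab->ba; bb->; bbb->aa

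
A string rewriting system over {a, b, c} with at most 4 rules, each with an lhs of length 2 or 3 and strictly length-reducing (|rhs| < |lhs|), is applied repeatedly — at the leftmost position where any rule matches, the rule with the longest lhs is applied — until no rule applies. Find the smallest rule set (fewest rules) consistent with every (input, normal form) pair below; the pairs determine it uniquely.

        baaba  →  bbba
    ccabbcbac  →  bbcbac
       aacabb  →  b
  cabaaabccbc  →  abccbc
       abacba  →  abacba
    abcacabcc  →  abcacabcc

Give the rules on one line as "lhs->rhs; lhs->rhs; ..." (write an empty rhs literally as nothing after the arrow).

  | baaba => bbba
  | ccabbcbac => bbcbac
  | aacabb => bcabb => bcca => b
  | cabaaabccbc => cabbabccbc => ccaabccbc => abccbc

aa->b; abb->ca; cca->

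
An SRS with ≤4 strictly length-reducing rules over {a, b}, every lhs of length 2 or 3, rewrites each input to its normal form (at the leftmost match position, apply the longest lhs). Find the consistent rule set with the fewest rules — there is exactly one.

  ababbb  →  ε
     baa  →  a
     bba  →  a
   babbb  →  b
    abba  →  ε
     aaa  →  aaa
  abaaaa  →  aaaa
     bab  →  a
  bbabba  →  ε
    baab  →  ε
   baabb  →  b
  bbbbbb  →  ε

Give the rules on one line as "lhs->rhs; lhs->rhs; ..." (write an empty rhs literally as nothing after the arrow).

ab->; ba->; bab->a; bb->

  | ababbb => abbb => bb => ε
  | baa => a
  | bba => a
  | babbb => abb => b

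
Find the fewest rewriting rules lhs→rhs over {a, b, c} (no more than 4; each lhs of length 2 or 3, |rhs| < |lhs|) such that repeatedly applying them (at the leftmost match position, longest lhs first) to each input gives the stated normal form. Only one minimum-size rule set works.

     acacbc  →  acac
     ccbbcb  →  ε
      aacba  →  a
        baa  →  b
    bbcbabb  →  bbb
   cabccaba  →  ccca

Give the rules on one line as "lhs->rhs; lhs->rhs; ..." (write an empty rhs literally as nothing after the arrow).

aa->; ab->; cb->

  | acacbc => acac
  | ccbbcb => cbcb => cb => ε
  | aacba => cba => a
  | baa => b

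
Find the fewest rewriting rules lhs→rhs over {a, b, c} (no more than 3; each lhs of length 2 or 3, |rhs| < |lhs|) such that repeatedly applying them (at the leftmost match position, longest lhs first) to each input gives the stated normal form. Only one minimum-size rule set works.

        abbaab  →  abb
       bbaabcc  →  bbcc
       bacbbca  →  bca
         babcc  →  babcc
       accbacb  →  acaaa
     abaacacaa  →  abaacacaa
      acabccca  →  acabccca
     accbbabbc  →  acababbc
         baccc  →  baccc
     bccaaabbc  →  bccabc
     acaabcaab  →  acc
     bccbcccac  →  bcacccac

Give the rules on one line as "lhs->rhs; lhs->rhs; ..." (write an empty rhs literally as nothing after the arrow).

aab->; cb->a

  | abbaab => abb
  | bbaabcc => bbcc
  | bacbbca => baabca => bca
  | babcc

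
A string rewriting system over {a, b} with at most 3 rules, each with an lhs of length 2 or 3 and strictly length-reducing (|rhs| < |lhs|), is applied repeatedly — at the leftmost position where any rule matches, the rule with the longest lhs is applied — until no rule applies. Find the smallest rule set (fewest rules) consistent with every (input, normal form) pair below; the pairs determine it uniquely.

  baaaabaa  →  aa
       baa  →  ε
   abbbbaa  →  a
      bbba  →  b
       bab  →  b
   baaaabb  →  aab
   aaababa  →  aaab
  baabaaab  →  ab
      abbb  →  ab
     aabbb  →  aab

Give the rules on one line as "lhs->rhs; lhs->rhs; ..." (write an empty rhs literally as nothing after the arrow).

  | baaaabaa => aabaa => aa
  | baa => ε
  | abbbbaa => abbbaa => abbaa => abaa => a
  | bbba => bba => ba => b

ba->b; baa->; bb->b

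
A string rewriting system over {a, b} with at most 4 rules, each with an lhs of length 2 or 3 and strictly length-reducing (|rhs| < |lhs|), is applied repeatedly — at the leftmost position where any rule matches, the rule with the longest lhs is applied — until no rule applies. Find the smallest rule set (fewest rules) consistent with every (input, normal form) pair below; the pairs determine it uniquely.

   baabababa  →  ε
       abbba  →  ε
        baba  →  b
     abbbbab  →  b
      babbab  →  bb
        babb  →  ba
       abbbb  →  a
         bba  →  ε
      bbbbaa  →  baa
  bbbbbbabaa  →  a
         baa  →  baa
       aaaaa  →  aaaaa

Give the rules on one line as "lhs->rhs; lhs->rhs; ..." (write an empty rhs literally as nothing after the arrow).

  | baabababa => bababa => bba => ε
  | abbba => abba => aba => ε
  | baba => b
  | abbbbab => abbbab => abbab => abab => b

ab->a; aba->; bba->; bbb->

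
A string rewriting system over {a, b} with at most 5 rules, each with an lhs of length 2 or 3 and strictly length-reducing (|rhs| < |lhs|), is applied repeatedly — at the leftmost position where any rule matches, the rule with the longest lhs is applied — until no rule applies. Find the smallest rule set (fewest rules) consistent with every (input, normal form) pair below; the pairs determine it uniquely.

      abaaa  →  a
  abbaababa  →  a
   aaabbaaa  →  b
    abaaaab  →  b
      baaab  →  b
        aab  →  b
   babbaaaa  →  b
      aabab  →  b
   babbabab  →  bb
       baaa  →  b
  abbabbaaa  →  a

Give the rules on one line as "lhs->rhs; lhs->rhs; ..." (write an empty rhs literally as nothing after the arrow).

  | abaaa => aaa => a
  | abbaababa => abababa => ababa => aba => a
  | aaabbaaa => abbaaa => abaa => aa => b
  | abaaaab => aaaab => aab => b

aa->b; aaa->a; aab->b; ba->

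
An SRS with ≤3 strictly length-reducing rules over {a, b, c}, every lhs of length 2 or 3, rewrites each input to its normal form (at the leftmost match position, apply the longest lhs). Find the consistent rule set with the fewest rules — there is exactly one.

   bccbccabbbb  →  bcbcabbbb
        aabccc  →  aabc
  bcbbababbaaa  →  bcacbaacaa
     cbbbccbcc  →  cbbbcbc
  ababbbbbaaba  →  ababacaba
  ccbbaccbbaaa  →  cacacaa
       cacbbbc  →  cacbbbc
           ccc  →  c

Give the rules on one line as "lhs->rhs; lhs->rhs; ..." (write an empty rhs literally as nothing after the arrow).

bba->ac; cc->c

  | bccbccabbbb => bcbccabbbb => bcbcabbbb
  | aabccc => aabcc => aabc
  | bcbbababbaaa => bcacbabbaaa => bcacbaacaa
  | cbbbccbcc => cbbbcbcc => cbbbcbc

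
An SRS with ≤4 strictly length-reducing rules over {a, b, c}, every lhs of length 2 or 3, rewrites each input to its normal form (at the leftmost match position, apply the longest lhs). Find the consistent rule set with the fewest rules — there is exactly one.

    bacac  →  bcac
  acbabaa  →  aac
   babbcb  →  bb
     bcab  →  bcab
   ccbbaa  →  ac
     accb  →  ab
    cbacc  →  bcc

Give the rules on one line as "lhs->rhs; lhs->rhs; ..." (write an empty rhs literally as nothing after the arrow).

  | bacac => bcac
  | acbabaa => ababaa => abbaa => abbc => aac
  | babbcb => bbbcb => bacb => bcb => bb
  | bcab

ba->b; baa->bc; bbc->ac; cb->b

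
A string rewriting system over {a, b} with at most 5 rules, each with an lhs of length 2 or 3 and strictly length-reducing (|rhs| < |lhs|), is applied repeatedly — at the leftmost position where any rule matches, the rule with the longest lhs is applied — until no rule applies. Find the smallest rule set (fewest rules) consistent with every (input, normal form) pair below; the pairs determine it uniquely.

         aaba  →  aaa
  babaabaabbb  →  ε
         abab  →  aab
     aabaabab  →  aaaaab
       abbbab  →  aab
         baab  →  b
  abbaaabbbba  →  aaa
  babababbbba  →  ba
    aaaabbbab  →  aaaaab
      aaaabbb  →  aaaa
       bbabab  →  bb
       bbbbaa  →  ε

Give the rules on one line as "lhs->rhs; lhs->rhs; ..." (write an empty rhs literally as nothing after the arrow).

  | aaba => aaa
  | babaabaabbb => baabaabbb => baabbb => bbb => ε
  | abab => aab
  | aabaabab => aaaabab => aaaaab

aba->aa; baa->; bab->b; bbb->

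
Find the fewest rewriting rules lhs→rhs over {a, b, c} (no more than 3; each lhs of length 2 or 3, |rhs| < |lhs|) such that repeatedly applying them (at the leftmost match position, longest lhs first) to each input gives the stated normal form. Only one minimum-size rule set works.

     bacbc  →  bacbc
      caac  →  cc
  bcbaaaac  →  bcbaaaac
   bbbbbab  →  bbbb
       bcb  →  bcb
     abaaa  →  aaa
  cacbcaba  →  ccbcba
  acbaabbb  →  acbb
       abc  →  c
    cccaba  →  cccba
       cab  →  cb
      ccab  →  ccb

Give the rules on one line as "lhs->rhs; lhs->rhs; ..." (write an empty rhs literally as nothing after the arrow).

ab->; bba->; ca->c

  | bacbc
  | caac => cac => cc
  | bcbaaaac
  | bbbbbab => bbbb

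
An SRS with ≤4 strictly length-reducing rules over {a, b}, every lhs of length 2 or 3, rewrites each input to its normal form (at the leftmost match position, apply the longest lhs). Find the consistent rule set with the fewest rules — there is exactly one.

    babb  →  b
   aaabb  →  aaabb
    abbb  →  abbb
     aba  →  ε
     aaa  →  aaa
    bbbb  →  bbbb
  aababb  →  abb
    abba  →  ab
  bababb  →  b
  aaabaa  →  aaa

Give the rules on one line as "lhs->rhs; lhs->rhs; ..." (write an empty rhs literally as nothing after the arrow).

  | babb => bab => ba => b
  | aaabb
  | abbb
  | aba => ε

aba->; ba->b; bab->ba; bba->b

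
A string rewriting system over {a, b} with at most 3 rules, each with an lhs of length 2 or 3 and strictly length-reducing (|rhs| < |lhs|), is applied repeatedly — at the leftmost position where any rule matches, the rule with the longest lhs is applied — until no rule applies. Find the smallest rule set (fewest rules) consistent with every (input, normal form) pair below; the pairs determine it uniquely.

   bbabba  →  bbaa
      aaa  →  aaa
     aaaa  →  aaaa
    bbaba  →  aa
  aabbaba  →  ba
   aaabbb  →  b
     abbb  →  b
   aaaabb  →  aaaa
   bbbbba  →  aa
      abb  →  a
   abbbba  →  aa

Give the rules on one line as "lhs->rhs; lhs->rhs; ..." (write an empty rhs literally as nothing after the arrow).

  | bbabba => bbaa
  | aaa
  | aaaa
  | bbaba => bbba => aa

ab->b; abb->a; bbb->a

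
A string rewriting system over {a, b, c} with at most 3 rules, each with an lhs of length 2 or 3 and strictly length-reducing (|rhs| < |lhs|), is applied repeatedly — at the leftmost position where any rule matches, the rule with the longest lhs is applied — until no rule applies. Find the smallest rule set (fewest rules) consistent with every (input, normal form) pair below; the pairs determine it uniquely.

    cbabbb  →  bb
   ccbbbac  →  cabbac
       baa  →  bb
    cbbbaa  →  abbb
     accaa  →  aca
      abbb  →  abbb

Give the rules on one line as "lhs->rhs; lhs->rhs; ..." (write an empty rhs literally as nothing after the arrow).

  | cbabbb => aabbb => bb
  | ccbbbac => cabbac
  | baa => bb
  | cbbbaa => abbaa => abbb

aa->b; aab->; cb->a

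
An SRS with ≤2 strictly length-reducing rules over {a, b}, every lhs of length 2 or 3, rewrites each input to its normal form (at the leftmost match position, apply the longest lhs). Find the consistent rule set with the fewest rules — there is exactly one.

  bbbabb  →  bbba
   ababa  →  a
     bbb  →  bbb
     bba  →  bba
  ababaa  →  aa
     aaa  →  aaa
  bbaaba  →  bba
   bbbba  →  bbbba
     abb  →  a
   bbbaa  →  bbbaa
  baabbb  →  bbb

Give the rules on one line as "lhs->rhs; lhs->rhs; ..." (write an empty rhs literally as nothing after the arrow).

  | bbbabb => bbbab => bbba
  | ababa => aaba => a
  | bbb
  | bba

aab->; ab->a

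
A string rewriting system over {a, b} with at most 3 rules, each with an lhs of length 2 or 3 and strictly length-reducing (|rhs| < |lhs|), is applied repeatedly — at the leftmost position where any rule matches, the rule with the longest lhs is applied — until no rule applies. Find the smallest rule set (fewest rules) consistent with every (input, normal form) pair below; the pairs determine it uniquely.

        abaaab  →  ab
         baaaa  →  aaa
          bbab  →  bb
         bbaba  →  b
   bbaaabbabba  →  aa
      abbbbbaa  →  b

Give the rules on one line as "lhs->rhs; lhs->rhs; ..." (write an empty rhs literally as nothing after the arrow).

aba->b; ba->; bbb->

  | abaaab => baab => ab
  | baaaa => aaa
  | bbab => bb
  | bbaba => bba => b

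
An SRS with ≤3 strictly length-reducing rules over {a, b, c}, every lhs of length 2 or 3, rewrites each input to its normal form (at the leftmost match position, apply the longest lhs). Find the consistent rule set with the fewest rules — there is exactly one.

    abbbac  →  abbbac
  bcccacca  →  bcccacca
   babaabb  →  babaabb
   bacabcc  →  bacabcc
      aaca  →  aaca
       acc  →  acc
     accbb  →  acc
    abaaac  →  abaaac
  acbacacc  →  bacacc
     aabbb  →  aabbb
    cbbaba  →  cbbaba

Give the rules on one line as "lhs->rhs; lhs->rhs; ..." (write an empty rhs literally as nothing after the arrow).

  | abbbac
  | bcccacca
  | babaabb
  | bacabcc

acb->b; ccb->cc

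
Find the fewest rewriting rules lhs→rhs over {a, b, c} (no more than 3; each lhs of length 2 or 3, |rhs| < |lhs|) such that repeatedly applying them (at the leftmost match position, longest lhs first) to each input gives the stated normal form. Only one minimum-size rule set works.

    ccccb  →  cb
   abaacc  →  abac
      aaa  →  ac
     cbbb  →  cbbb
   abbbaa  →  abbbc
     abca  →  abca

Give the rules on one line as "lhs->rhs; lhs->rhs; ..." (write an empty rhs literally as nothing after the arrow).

aa->c; aaa->ac; cc->a

  | ccccb => accb => aab => cb
  | abaacc => abccc => abac
  | aaa => ac
  | cbbb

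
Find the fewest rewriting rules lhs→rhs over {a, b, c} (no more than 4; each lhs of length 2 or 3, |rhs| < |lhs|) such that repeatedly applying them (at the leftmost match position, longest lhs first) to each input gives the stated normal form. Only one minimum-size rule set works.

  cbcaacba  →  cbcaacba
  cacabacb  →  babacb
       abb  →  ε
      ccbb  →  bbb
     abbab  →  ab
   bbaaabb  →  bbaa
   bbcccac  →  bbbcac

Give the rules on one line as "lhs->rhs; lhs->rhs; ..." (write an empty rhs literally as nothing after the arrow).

abb->; aca->ca; cc->b

  | cbcaacba
  | cacabacb => ccabacb => babacb
  | abb => ε
  | ccbb => bbb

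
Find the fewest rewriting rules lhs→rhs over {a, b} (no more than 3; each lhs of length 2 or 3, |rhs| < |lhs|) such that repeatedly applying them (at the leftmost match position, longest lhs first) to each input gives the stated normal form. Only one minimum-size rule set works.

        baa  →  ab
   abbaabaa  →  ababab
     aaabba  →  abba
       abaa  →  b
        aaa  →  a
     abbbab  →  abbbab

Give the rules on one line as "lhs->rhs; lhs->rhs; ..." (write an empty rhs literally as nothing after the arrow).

  | baa => ab
  | abbaabaa => ababbaa => ababab
  | aaabba => abba
  | abaa => aab => b

aa->; baa->ab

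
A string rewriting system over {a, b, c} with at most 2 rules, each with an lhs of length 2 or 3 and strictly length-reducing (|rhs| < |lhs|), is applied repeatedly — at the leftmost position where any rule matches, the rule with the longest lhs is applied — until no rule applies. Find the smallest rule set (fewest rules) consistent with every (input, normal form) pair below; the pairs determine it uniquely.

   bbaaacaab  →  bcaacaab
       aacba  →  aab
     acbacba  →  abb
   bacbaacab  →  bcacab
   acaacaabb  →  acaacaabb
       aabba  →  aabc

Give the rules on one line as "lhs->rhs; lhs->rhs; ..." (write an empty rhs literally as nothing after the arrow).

  | bbaaacaab => bcaacaab
  | aacba => aacc => aab
  | acbacba => acccba => abcba => abcc => abb
  | bacbaacab => ccbaacab => bbaacab => bcacab

ba->c; cc->b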